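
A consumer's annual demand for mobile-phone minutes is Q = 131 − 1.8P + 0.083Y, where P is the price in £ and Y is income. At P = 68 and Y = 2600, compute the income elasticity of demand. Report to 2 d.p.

At P = 68, Y = 2600: Q = 224.400.
Holding P constant, ∂Q/∂Y = 0.083.
η_Y = (∂Q/∂Y)·(Y/Q) = 0.083 × (2600/224.400) = 0.96.

0.96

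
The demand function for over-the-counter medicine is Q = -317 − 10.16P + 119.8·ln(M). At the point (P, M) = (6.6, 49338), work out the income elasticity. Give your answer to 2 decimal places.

At P = 6.6, M = 49338: Q = 910.557.
Holding P constant, ∂Q/∂M = 119.8/M = 0.00242815.
η_M = (∂Q/∂M)·(M/Q) = 0.00242815 × (49338/910.557) = 0.13.

0.13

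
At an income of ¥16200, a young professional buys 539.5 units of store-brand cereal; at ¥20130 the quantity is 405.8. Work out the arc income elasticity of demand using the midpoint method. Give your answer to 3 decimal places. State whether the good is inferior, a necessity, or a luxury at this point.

-1.307 (inferior good)

ΔQ = 405.8 − 539.5 = -133.7; midpoint Q̄ = (539.5 + 405.8)/2 = 472.65.
ΔI = 20130 − 16200 = 3930; midpoint Ī = (16200 + 20130)/2 = 18165.
η = (ΔQ/Q̄) ÷ (ΔI/Ī) = (-133.7/472.65) ÷ (3930/18165) = -1.307.
η < 0 ⇒ inferior good.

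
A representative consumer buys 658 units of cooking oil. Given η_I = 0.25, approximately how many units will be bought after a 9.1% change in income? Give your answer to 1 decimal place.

673.0

%ΔQ ≈ η × %ΔI = 0.25 × 9.1% = 2.275%.
New Q ≈ 658 × (1 + 0.02275) = 673.0.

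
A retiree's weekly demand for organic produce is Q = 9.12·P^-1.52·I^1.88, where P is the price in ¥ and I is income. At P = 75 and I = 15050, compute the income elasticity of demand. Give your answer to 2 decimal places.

For a multiplicative demand Q = A·P^α·I^β, the income elasticity is β everywhere.
Here β = 1.88, so η = 1.88.

1.88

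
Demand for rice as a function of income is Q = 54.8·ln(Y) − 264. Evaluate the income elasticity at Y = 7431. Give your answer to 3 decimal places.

0.244

At Y = 7431: Q = 224.455.
dQ/dY = 54.8/Y = 0.00737451 at this income.
η = (dQ/dY)·(Y/Q) = 0.00737451 × (7431/224.455) = 0.244.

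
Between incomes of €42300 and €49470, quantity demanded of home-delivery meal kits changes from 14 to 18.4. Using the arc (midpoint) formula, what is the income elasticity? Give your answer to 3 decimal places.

1.738

ΔQ = 18.4 − 14 = 4.4; midpoint Q̄ = (14 + 18.4)/2 = 16.2.
ΔI = 49470 − 42300 = 7170; midpoint Ī = (42300 + 49470)/2 = 45885.
η = (ΔQ/Q̄) ÷ (ΔI/Ī) = (4.4/16.2) ÷ (7170/45885) = 1.738.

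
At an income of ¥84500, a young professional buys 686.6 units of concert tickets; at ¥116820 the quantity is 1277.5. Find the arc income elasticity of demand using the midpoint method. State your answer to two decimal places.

ΔQ = 1277.5 − 686.6 = 590.9; midpoint Q̄ = (686.6 + 1277.5)/2 = 982.05.
ΔI = 116820 − 84500 = 32320; midpoint Ī = (84500 + 116820)/2 = 100660.
η = (ΔQ/Q̄) ÷ (ΔI/Ī) = (590.9/982.05) ÷ (32320/100660) = 1.87.

1.87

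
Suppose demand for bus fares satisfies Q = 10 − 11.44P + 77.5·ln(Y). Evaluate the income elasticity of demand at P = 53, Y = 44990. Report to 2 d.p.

At P = 53, Y = 44990: Q = 234.030.
Holding P constant, ∂Q/∂Y = 77.5/Y = 0.00172261.
η_Y = (∂Q/∂Y)·(Y/Q) = 0.00172261 × (44990/234.030) = 0.33.

0.33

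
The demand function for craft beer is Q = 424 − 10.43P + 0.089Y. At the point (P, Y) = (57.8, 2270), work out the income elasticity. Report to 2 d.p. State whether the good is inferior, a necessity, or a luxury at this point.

8.72 (luxury)

At P = 57.8, Y = 2270: Q = 23.176.
Holding P constant, ∂Q/∂Y = 0.089.
η_Y = (∂Q/∂Y)·(Y/Q) = 0.089 × (2270/23.176) = 8.72.
Since η > 1, this is a luxury.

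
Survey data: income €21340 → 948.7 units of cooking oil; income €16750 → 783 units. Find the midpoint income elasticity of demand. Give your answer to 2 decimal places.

0.79

ΔQ = 783 − 948.7 = -165.7; midpoint Q̄ = (948.7 + 783)/2 = 865.85.
ΔI = 16750 − 21340 = -4590; midpoint Ī = (21340 + 16750)/2 = 19045.
η = (ΔQ/Q̄) ÷ (ΔI/Ī) = (-165.7/865.85) ÷ (-4590/19045) = 0.79.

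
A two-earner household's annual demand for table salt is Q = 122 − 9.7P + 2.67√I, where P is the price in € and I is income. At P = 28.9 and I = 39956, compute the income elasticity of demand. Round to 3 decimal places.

0.711

At P = 28.9, I = 39956: Q = 375.376.
Holding P constant, ∂Q/∂I = 2.67/(2√I) = 0.00667867.
η_I = (∂Q/∂I)·(I/Q) = 0.00667867 × (39956/375.376) = 0.711.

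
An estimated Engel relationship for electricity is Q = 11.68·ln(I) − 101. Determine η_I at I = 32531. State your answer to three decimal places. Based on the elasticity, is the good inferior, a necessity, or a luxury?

0.574 (necessity)

At I = 32531: Q = 20.355.
dQ/dI = 11.68/I = 0.000359042 at this income.
η = (dQ/dI)·(I/Q) = 0.000359042 × (32531/20.355) = 0.574.
Since 0 < η < 1, the good is a necessity.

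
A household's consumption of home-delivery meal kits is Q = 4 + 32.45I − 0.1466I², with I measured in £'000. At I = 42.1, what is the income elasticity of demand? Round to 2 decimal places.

At I = 42.1: Q = 1110.3097.
dQ/dI = 32.45 − 0.2932I = 20.10628.
η = (dQ/dI)·(I/Q) = 20.10628 × (42.1/1110.3097) = 0.76.

0.76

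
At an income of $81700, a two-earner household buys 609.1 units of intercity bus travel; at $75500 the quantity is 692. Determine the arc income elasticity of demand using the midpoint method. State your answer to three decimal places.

-1.615

ΔQ = 692 − 609.1 = 82.9; midpoint Q̄ = (609.1 + 692)/2 = 650.55.
ΔI = 75500 − 81700 = -6200; midpoint Ī = (81700 + 75500)/2 = 78600.
η = (ΔQ/Q̄) ÷ (ΔI/Ī) = (82.9/650.55) ÷ (-6200/78600) = -1.615.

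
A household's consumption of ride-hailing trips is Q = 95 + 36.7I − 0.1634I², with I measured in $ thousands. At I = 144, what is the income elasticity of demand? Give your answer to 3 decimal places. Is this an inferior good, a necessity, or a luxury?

At I = 144: Q = 1991.5376.
dQ/dI = 36.7 − 0.3268I = -10.35920.
η = (dQ/dI)·(I/Q) = -10.35920 × (144/1991.5376) = -0.749.
η < 0 ⇒ inferior good.

-0.749 (inferior good)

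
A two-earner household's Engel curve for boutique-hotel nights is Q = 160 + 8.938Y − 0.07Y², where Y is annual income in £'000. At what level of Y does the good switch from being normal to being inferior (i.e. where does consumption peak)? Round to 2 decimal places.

63.84

dQ/dY = 8.938 − 0.14Y.
The good is inferior where dQ/dY < 0. Setting dQ/dY = 0 gives Y = 8.938 / 0.14 = 63.84.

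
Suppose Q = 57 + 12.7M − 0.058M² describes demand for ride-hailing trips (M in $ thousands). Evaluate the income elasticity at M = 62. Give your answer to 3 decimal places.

At M = 62: Q = 621.4480.
dQ/dM = 12.7 − 0.116M = 5.50800.
η = (dQ/dM)·(M/Q) = 5.50800 × (62/621.4480) = 0.550.

0.550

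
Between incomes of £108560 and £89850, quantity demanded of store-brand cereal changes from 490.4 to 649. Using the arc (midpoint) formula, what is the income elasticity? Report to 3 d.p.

-1.476

ΔQ = 649 − 490.4 = 158.6; midpoint Q̄ = (490.4 + 649)/2 = 569.7.
ΔI = 89850 − 108560 = -18710; midpoint Ī = (108560 + 89850)/2 = 99205.
η = (ΔQ/Q̄) ÷ (ΔI/Ī) = (158.6/569.7) ÷ (-18710/99205) = -1.476.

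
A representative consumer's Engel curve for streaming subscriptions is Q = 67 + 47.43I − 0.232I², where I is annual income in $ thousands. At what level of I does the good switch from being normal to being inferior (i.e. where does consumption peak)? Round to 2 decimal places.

102.22

dQ/dI = 47.43 − 0.464I.
The good is inferior where dQ/dI < 0. Setting dQ/dI = 0 gives I = 47.43 / 0.464 = 102.22.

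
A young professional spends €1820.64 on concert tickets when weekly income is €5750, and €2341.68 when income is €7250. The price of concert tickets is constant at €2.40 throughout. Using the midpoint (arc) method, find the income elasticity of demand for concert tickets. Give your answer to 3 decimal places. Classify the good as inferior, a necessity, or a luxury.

With a constant price, Q₁ = 1820.64/2.40 = 758.600 and Q₂ = 2341.68/2.40 = 975.700 (equivalently, work directly with expenditure since P cancels).
Midpoint %ΔQ = (2341.68 − 1820.64)/2081.16 = 0.25036; midpoint %ΔI = (7250 − 5750)/6500 = 0.23077.
η = 0.25036 / 0.23077 = 1.085.
η > 1 ⇒ luxury.

1.085 (luxury)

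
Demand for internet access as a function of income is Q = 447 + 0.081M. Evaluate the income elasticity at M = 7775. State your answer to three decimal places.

At M = 7775: Q = 1076.775.
dQ/dM = 0.081.
η = (dQ/dM)·(M/Q) = 0.081 × (7775/1076.775) = 0.585.

0.585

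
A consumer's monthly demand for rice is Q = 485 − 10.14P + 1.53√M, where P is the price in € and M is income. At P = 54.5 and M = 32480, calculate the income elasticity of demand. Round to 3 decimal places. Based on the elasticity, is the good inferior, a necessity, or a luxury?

At P = 54.5, M = 32480: Q = 208.110.
Holding P constant, ∂Q/∂M = 1.53/(2√M) = 0.00424476.
η_M = (∂Q/∂M)·(M/Q) = 0.00424476 × (32480/208.110) = 0.662.
Since 0 < η < 1, this is a necessity.

0.662 (necessity)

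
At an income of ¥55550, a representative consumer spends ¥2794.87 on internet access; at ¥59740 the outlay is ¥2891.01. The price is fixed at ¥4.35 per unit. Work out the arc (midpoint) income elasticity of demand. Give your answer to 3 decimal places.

0.465

With a constant price, Q₁ = 2794.87/4.35 = 642.499 and Q₂ = 2891.01/4.35 = 664.600 (equivalently, work directly with expenditure since P cancels).
Midpoint %ΔQ = (2891.01 − 2794.87)/2842.94 = 0.03382; midpoint %ΔI = (59740 − 55550)/57645 = 0.07269.
η = 0.03382 / 0.07269 = 0.465.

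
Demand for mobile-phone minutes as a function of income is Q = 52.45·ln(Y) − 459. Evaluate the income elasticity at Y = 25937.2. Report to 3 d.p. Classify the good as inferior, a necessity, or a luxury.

0.708 (necessity)

At Y = 25937.2: Q = 74.072.
dQ/dY = 52.45/Y = 0.00202219 at this income.
η = (dQ/dY)·(Y/Q) = 0.00202219 × (25937.2/74.072) = 0.708.
Since 0 < η < 1, the good is a necessity.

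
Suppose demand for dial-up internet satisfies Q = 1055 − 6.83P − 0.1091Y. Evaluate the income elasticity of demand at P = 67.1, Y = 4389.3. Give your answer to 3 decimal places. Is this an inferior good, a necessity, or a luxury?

At P = 67.1, Y = 4389.3: Q = 117.834.
Holding P constant, ∂Q/∂Y = −0.1091.
η_Y = (∂Q/∂Y)·(Y/Q) = -0.1091 × (4389.3/117.834) = -4.064.
Since η < 0, this is an inferior good.

-4.064 (inferior good)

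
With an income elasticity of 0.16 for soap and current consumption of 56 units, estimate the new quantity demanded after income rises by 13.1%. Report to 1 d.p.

%ΔQ ≈ η × %ΔI = 0.16 × 13.1% = 2.096%.
New Q ≈ 56 × (1 + 0.02096) = 57.2.

57.2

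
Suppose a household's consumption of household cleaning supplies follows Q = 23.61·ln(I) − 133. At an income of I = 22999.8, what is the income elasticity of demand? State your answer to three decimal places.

0.227

At I = 22999.8: Q = 104.121.
dQ/dI = 23.61/I = 0.00102653 at this income.
η = (dQ/dI)·(I/Q) = 0.00102653 × (22999.8/104.121) = 0.227.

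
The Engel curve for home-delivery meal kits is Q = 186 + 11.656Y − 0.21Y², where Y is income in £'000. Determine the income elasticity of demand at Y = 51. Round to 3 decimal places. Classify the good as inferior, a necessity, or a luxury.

At Y = 51: Q = 234.2460.
dQ/dY = 11.656 − 0.42Y = -9.76400.
η = (dQ/dY)·(Y/Q) = -9.76400 × (51/234.2460) = -2.126.
η < 0 ⇒ inferior good.

-2.126 (inferior good)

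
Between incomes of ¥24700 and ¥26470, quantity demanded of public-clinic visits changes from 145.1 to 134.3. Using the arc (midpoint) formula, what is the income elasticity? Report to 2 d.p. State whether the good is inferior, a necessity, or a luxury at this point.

-1.12 (inferior good)

ΔQ = 134.3 − 145.1 = -10.8; midpoint Q̄ = (145.1 + 134.3)/2 = 139.7.
ΔI = 26470 − 24700 = 1770; midpoint Ī = (24700 + 26470)/2 = 25585.
η = (ΔQ/Q̄) ÷ (ΔI/Ī) = (-10.8/139.7) ÷ (1770/25585) = -1.12.
η < 0 ⇒ inferior good.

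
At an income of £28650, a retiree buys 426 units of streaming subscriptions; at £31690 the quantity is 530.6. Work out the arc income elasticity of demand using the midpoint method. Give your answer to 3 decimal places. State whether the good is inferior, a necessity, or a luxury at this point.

2.170 (luxury)

ΔQ = 530.6 − 426 = 104.6; midpoint Q̄ = (426 + 530.6)/2 = 478.3.
ΔI = 31690 − 28650 = 3040; midpoint Ī = (28650 + 31690)/2 = 30170.
η = (ΔQ/Q̄) ÷ (ΔI/Ī) = (104.6/478.3) ÷ (3040/30170) = 2.170.
η > 1 ⇒ luxury.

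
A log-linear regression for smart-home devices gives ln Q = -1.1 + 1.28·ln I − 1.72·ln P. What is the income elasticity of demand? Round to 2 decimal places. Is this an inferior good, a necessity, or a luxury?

In a log-linear demand, the coefficient on ln I is the income elasticity.
So η = 1.28.
η > 1 ⇒ luxury.

1.28 (luxury)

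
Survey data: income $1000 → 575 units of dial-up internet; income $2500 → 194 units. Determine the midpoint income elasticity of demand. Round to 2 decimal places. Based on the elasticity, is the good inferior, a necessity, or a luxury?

ΔQ = 194 − 575 = -381; midpoint Q̄ = (575 + 194)/2 = 384.5.
ΔI = 2500 − 1000 = 1500; midpoint Ī = (1000 + 2500)/2 = 1750.
η = (ΔQ/Q̄) ÷ (ΔI/Ī) = (-381/384.5) ÷ (1500/1750) = -1.16.
η < 0 ⇒ inferior good.

-1.16 (inferior good)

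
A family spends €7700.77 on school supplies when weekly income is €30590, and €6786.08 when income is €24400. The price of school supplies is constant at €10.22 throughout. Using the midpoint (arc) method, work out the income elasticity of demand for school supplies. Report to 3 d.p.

With a constant price, Q₁ = 7700.77/10.22 = 753.500 and Q₂ = 6786.08/10.22 = 664.000 (equivalently, work directly with expenditure since P cancels).
Midpoint %ΔQ = (6786.08 − 7700.77)/7243.43 = -0.12628; midpoint %ΔI = (24400 − 30590)/27495 = -0.22513.
η = -0.12628 / -0.22513 = 0.561.

0.561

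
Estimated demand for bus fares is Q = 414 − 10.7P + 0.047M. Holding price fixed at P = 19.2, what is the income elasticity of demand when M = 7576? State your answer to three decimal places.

At P = 19.2, M = 7576: Q = 564.632.
Holding P constant, ∂Q/∂M = 0.047.
η_M = (∂Q/∂M)·(M/Q) = 0.047 × (7576/564.632) = 0.631.

0.631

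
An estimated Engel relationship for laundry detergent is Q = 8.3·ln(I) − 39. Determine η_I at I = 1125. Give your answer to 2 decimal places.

At I = 1125: Q = 19.312.
dQ/dI = 8.3/I = 0.00737778 at this income.
η = (dQ/dI)·(I/Q) = 0.00737778 × (1125/19.312) = 0.43.

0.43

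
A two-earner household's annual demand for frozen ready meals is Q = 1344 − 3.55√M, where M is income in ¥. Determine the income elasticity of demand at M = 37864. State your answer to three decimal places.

At M = 37864: Q = 653.217.
dQ/dM = -3.55/(2√M) = -0.0091219 at this income.
η = (dQ/dM)·(M/Q) = -0.0091219 × (37864/653.217) = -0.529.

-0.529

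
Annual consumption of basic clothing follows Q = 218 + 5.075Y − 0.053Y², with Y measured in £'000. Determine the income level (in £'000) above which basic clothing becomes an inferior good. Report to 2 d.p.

dQ/dY = 5.075 − 0.106Y.
The good is inferior where dQ/dY < 0. Setting dQ/dY = 0 gives Y = 5.075 / 0.106 = 47.88.

47.88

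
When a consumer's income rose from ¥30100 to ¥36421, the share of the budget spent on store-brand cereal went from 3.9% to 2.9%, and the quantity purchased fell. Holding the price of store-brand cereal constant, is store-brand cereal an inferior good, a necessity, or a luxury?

Quantity demanded falls as income rises, so η < 0.

inferior good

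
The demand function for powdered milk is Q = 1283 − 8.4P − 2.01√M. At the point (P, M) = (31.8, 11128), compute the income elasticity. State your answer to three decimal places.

At P = 31.8, M = 11128: Q = 803.846.
Holding P constant, ∂Q/∂M = -2.01/(2√M) = -0.00952703.
η_M = (∂Q/∂M)·(M/Q) = -0.00952703 × (11128/803.846) = -0.132.

-0.132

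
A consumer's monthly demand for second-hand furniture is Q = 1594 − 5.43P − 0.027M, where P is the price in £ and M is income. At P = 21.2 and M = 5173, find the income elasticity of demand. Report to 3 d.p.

-0.104

At P = 21.2, M = 5173: Q = 1339.213.
Holding P constant, ∂Q/∂M = −0.027.
η_M = (∂Q/∂M)·(M/Q) = -0.027 × (5173/1339.213) = -0.104.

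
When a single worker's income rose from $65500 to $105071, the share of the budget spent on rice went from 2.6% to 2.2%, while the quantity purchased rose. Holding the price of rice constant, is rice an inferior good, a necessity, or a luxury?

necessity

Quantity rises but the budget share falls as income rises, so 0 < η < 1.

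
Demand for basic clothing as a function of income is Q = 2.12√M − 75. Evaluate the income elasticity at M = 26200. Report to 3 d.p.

0.640

At M = 26200: Q = 268.152.
dQ/dM = 2.12/(2√M) = 0.0065487 at this income.
η = (dQ/dM)·(M/Q) = 0.0065487 × (26200/268.152) = 0.640.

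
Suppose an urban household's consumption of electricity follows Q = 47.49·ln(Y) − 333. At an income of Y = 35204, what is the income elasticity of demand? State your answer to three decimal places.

At Y = 35204: Q = 164.169.
dQ/dY = 47.49/Y = 0.00134899 at this income.
η = (dQ/dY)·(Y/Q) = 0.00134899 × (35204/164.169) = 0.289.

0.289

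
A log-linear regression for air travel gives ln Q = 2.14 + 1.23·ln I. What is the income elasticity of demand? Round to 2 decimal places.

1.23

In a log-linear demand, the coefficient on ln I is the income elasticity.
So η = 1.23.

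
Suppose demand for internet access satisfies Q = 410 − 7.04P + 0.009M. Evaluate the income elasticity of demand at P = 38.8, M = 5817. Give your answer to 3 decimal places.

0.277

At P = 38.8, M = 5817: Q = 189.201.
Holding P constant, ∂Q/∂M = 0.009.
η_M = (∂Q/∂M)·(M/Q) = 0.009 × (5817/189.201) = 0.277.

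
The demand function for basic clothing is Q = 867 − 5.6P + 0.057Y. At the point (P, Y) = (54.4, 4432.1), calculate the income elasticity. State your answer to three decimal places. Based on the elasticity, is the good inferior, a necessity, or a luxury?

0.310 (necessity)

At P = 54.4, Y = 4432.1: Q = 814.990.
Holding P constant, ∂Q/∂Y = 0.057.
η_Y = (∂Q/∂Y)·(Y/Q) = 0.057 × (4432.1/814.990) = 0.310.
Since 0 < η < 1, this is a necessity.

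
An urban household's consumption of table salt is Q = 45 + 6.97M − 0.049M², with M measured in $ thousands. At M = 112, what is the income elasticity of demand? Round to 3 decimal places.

At M = 112: Q = 210.9840.
dQ/dM = 6.97 − 0.098M = -4.00600.
η = (dQ/dM)·(M/Q) = -4.00600 × (112/210.9840) = -2.127.

-2.127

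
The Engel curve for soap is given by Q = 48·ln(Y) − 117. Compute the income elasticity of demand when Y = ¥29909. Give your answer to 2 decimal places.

At Y = 29909: Q = 377.684.
dQ/dY = 48/Y = 0.00160487 at this income.
η = (dQ/dY)·(Y/Q) = 0.00160487 × (29909/377.684) = 0.13.

0.13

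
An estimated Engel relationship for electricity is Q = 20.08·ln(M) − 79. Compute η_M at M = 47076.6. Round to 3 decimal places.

0.147

At M = 47076.6: Q = 137.051.
dQ/dM = 20.08/M = 0.000426539 at this income.
η = (dQ/dM)·(M/Q) = 0.000426539 × (47076.6/137.051) = 0.147.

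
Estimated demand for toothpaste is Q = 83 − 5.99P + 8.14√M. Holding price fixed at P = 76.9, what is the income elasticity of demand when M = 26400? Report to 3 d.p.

0.700

At P = 76.9, M = 26400: Q = 944.962.
Holding P constant, ∂Q/∂M = 8.14/(2√M) = 0.0250491.
η_M = (∂Q/∂M)·(M/Q) = 0.0250491 × (26400/944.962) = 0.700.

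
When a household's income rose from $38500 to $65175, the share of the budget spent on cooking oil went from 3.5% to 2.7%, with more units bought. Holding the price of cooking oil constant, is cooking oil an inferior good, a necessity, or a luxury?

Quantity rises but the budget share falls as income rises, so 0 < η < 1.

necessity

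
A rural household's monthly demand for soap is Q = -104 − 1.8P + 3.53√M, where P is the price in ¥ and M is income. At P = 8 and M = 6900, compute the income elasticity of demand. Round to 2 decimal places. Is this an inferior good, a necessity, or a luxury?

0.84 (necessity)

At P = 8, M = 6900: Q = 174.824.
Holding P constant, ∂Q/∂M = 3.53/(2√M) = 0.0212481.
η_M = (∂Q/∂M)·(M/Q) = 0.0212481 × (6900/174.824) = 0.84.
Since 0 < η < 1, this is a necessity.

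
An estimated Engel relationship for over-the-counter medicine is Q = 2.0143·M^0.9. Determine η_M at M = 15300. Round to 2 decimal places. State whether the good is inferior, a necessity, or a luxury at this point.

For Q = A·M^β the income elasticity is constant and equal to β.
Here β = 0.9, so η = 0.90.
Since 0 < η < 1, the good is a necessity.

0.90 (necessity)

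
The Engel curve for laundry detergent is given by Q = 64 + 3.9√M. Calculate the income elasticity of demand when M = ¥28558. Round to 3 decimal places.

At M = 28558: Q = 723.065.
dQ/dM = 3.9/(2√M) = 0.0115391 at this income.
η = (dQ/dM)·(M/Q) = 0.0115391 × (28558/723.065) = 0.456.

0.456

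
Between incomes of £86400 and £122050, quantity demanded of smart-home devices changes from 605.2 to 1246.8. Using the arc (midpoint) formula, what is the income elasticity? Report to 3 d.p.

ΔQ = 1246.8 − 605.2 = 641.6; midpoint Q̄ = (605.2 + 1246.8)/2 = 926.
ΔI = 122050 − 86400 = 35650; midpoint Ī = (86400 + 122050)/2 = 104225.
η = (ΔQ/Q̄) ÷ (ΔI/Ī) = (641.6/926) ÷ (35650/104225) = 2.026.

2.026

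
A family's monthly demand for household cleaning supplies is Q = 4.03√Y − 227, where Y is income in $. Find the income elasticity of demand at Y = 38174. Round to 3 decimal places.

At Y = 38174: Q = 560.388.
dQ/dY = 4.03/(2√Y) = 0.0103131 at this income.
η = (dQ/dY)·(Y/Q) = 0.0103131 × (38174/560.388) = 0.703.

0.703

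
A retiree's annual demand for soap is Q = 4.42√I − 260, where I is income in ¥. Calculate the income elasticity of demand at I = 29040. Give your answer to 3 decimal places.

At I = 29040: Q = 493.218.
dQ/dI = 4.42/(2√I) = 0.0129686 at this income.
η = (dQ/dI)·(I/Q) = 0.0129686 × (29040/493.218) = 0.764.

0.764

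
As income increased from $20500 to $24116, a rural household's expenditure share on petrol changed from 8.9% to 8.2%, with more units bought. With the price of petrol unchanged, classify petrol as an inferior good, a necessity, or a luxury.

necessity

Quantity rises but the budget share falls as income rises, so 0 < η < 1.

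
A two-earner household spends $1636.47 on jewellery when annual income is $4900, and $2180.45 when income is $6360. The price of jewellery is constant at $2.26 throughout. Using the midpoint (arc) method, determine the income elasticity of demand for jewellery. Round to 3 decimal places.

With a constant price, Q₁ = 1636.47/2.26 = 724.102 and Q₂ = 2180.45/2.26 = 964.801 (equivalently, work directly with expenditure since P cancels).
Midpoint %ΔQ = (2180.45 − 1636.47)/1908.46 = 0.28504; midpoint %ΔI = (6360 − 4900)/5630 = 0.25933.
η = 0.28504 / 0.25933 = 1.099.

1.099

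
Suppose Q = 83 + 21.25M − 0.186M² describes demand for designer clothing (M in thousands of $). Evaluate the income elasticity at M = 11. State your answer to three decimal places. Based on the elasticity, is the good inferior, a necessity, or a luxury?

At M = 11: Q = 294.2440.
dQ/dM = 21.25 − 0.372M = 17.15800.
η = (dQ/dM)·(M/Q) = 17.15800 × (11/294.2440) = 0.641.
0 < η < 1 ⇒ necessity.

0.641 (necessity)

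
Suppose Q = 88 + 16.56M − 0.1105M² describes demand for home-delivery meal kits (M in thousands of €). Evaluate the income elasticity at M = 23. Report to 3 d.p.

At M = 23: Q = 410.4255.
dQ/dM = 16.56 − 0.221M = 11.47700.
η = (dQ/dM)·(M/Q) = 11.47700 × (23/410.4255) = 0.643.

0.643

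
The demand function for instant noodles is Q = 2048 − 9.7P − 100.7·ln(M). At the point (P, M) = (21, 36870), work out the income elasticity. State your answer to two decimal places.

-0.13

At P = 21, M = 36870: Q = 785.424.
Holding P constant, ∂Q/∂M = -100.7/M = -0.00273122.
η_M = (∂Q/∂M)·(M/Q) = -0.00273122 × (36870/785.424) = -0.13.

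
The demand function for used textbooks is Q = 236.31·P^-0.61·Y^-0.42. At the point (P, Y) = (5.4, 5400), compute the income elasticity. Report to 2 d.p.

-0.42

For a multiplicative demand Q = A·P^α·Y^β, the income elasticity is β everywhere.
Here β = -0.42, so η = -0.42.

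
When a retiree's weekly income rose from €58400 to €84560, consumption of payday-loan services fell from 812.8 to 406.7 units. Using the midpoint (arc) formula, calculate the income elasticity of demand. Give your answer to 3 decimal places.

-1.820

ΔQ = 406.7 − 812.8 = -406.1; midpoint Q̄ = (812.8 + 406.7)/2 = 609.75.
ΔI = 84560 − 58400 = 26160; midpoint Ī = (58400 + 84560)/2 = 71480.
η = (ΔQ/Q̄) ÷ (ΔI/Ī) = (-406.1/609.75) ÷ (26160/71480) = -1.820.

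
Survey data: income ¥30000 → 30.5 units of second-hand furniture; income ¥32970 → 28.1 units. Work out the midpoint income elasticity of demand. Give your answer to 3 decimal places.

ΔQ = 28.1 − 30.5 = -2.4; midpoint Q̄ = (30.5 + 28.1)/2 = 29.3.
ΔI = 32970 − 30000 = 2970; midpoint Ī = (30000 + 32970)/2 = 31485.
η = (ΔQ/Q̄) ÷ (ΔI/Ī) = (-2.4/29.3) ÷ (2970/31485) = -0.868.

-0.868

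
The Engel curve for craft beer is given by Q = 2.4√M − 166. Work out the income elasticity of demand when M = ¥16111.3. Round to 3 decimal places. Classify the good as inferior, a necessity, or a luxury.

At M = 16111.3: Q = 138.633.
dQ/dM = 2.4/(2√M) = 0.00945401 at this income.
η = (dQ/dM)·(M/Q) = 0.00945401 × (16111.3/138.633) = 1.099.
Since η > 1, the good is a luxury.

1.099 (luxury)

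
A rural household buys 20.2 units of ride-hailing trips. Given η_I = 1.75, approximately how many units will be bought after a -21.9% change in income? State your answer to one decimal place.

12.5

%ΔQ ≈ η × %ΔI = 1.75 × (-21.9%) = -38.325%.
New Q ≈ 20.2 × (1 − 0.38325) = 12.5.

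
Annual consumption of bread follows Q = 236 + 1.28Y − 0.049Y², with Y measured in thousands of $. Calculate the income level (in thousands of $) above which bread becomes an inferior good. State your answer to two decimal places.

13.06

dQ/dY = 1.28 − 0.098Y.
The good is inferior where dQ/dY < 0. Setting dQ/dY = 0 gives Y = 1.28 / 0.098 = 13.06.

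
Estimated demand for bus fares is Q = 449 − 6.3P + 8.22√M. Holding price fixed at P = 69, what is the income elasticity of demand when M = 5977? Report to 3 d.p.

At P = 69, M = 5977: Q = 649.797.
Holding P constant, ∂Q/∂M = 8.22/(2√M) = 0.0531619.
η_M = (∂Q/∂M)·(M/Q) = 0.0531619 × (5977/649.797) = 0.489.

0.489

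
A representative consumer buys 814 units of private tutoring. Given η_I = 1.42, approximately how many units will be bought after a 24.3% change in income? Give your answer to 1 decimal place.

%ΔQ ≈ η × %ΔI = 1.42 × 24.3% = 34.506%.
New Q ≈ 814 × (1 + 0.34506) = 1094.9.

1094.9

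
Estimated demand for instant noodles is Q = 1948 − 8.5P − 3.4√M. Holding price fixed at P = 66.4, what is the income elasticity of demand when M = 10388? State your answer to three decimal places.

-0.167

At P = 66.4, M = 10388: Q = 1037.067.
Holding P constant, ∂Q/∂M = -3.4/(2√M) = -0.0166795.
η_M = (∂Q/∂M)·(M/Q) = -0.0166795 × (10388/1037.067) = -0.167.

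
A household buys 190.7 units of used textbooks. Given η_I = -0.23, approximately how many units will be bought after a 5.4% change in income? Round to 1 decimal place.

188.3

%ΔQ ≈ η × %ΔI = -0.23 × 5.4% = -1.242%.
New Q ≈ 190.7 × (1 − 0.01242) = 188.3.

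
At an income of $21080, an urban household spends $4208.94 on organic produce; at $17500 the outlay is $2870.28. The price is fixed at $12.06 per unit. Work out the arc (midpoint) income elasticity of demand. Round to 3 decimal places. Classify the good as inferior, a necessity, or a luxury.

With a constant price, Q₁ = 4208.94/12.06 = 349.000 and Q₂ = 2870.28/12.06 = 238.000 (equivalently, work directly with expenditure since P cancels).
Midpoint %ΔQ = (2870.28 − 4208.94)/3539.61 = -0.37819; midpoint %ΔI = (17500 − 21080)/19290 = -0.18559.
η = -0.37819 / -0.18559 = 2.038.
η > 1 ⇒ luxury.

2.038 (luxury)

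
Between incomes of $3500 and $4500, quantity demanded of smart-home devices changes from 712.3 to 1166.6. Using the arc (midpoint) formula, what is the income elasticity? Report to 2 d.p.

1.93

ΔQ = 1166.6 − 712.3 = 454.3; midpoint Q̄ = (712.3 + 1166.6)/2 = 939.45.
ΔI = 4500 − 3500 = 1000; midpoint Ī = (3500 + 4500)/2 = 4000.
η = (ΔQ/Q̄) ÷ (ΔI/Ī) = (454.3/939.45) ÷ (1000/4000) = 1.93.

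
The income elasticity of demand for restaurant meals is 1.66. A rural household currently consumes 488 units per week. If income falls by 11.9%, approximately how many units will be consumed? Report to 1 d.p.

391.6

%ΔQ ≈ η × %ΔI = 1.66 × (-11.9%) = -19.754%.
New Q ≈ 488 × (1 − 0.19754) = 391.6.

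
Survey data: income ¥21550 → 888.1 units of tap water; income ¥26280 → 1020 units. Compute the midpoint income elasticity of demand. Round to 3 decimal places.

0.699

ΔQ = 1020 − 888.1 = 131.9; midpoint Q̄ = (888.1 + 1020)/2 = 954.05.
ΔI = 26280 − 21550 = 4730; midpoint Ī = (21550 + 26280)/2 = 23915.
η = (ΔQ/Q̄) ÷ (ΔI/Ī) = (131.9/954.05) ÷ (4730/23915) = 0.699.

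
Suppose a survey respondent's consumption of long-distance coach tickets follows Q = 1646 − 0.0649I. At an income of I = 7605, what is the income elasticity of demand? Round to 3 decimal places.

At I = 7605: Q = 1152.436.
dQ/dI = −0.0649.
η = (dQ/dI)·(I/Q) = -0.0649 × (7605/1152.436) = -0.428.

-0.428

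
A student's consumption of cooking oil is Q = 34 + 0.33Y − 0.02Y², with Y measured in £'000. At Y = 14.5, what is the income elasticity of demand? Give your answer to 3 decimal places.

-0.105

At Y = 14.5: Q = 34.5800.
dQ/dY = 0.33 − 0.04Y = -0.25000.
η = (dQ/dY)·(Y/Q) = -0.25000 × (14.5/34.5800) = -0.105.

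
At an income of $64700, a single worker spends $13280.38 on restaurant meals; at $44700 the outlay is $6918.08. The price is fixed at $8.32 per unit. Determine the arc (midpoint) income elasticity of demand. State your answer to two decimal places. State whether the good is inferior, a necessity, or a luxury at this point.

With a constant price, Q₁ = 13280.38/8.32 = 1596.200 and Q₂ = 6918.08/8.32 = 831.500 (equivalently, work directly with expenditure since P cancels).
Midpoint %ΔQ = (6918.08 − 13280.38)/10099.23 = -0.62998; midpoint %ΔI = (44700 − 64700)/54700 = -0.36563.
η = -0.62998 / -0.36563 = 1.72.
η > 1 ⇒ luxury.

1.72 (luxury)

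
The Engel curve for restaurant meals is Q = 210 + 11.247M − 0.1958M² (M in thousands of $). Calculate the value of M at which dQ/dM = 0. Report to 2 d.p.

dQ/dM = 11.247 − 0.3916M.
The good is inferior where dQ/dM < 0. Setting dQ/dM = 0 gives M = 11.247 / 0.3916 = 28.72.

28.72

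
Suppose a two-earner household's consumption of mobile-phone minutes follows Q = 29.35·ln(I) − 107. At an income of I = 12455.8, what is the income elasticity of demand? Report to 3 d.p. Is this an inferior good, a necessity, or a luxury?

0.173 (necessity)

At I = 12455.8: Q = 169.769.
dQ/dI = 29.35/I = 0.00235633 at this income.
η = (dQ/dI)·(I/Q) = 0.00235633 × (12455.8/169.769) = 0.173.
Since 0 < η < 1, the good is a necessity.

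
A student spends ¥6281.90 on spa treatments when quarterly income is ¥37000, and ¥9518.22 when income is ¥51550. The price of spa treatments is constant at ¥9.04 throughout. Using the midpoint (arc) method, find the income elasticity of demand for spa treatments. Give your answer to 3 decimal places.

1.247

With a constant price, Q₁ = 6281.90/9.04 = 694.900 and Q₂ = 9518.22/9.04 = 1052.900 (equivalently, work directly with expenditure since P cancels).
Midpoint %ΔQ = (9518.22 − 6281.90)/7900.06 = 0.40966; midpoint %ΔI = (51550 − 37000)/44275 = 0.32863.
η = 0.40966 / 0.32863 = 1.247.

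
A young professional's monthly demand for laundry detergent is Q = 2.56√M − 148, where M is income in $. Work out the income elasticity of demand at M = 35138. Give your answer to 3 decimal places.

0.723

At M = 35138: Q = 331.875.
dQ/dM = 2.56/(2√M) = 0.00682844 at this income.
η = (dQ/dM)·(M/Q) = 0.00682844 × (35138/331.875) = 0.723.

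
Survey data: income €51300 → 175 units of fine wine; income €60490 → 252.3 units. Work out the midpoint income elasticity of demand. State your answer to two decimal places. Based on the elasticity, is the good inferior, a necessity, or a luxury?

2.20 (luxury)

ΔQ = 252.3 − 175 = 77.3; midpoint Q̄ = (175 + 252.3)/2 = 213.65.
ΔI = 60490 − 51300 = 9190; midpoint Ī = (51300 + 60490)/2 = 55895.
η = (ΔQ/Q̄) ÷ (ΔI/Ī) = (77.3/213.65) ÷ (9190/55895) = 2.20.
η > 1 ⇒ luxury.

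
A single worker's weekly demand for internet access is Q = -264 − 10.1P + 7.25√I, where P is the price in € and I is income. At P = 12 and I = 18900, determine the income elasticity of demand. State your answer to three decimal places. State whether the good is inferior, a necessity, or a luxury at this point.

0.815 (necessity)

At P = 12, I = 18900: Q = 611.510.
Holding P constant, ∂Q/∂I = 7.25/(2√I) = 0.026368.
η_I = (∂Q/∂I)·(I/Q) = 0.026368 × (18900/611.510) = 0.815.
Since 0 < η < 1, this is a necessity.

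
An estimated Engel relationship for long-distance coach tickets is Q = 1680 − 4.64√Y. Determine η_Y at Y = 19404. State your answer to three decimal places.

At Y = 19404: Q = 1033.656.
dQ/dY = -4.64/(2√Y) = -0.0166549 at this income.
η = (dQ/dY)·(Y/Q) = -0.0166549 × (19404/1033.656) = -0.313.

-0.313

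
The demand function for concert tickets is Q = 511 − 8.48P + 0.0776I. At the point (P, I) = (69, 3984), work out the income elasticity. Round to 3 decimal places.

At P = 69, I = 3984: Q = 235.038.
Holding P constant, ∂Q/∂I = 0.0776.
η_I = (∂Q/∂I)·(I/Q) = 0.0776 × (3984/235.038) = 1.315.

1.315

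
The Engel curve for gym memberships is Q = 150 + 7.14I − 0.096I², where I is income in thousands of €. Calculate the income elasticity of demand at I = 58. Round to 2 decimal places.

-0.96

At I = 58: Q = 241.1760.
dQ/dI = 7.14 − 0.192I = -3.99600.
η = (dQ/dI)·(I/Q) = -3.99600 × (58/241.1760) = -0.96.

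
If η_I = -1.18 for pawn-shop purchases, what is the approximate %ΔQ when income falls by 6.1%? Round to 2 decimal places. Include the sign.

7.20%

%ΔQ ≈ η × %ΔI = -1.18 × (-6.1%) = 7.20%.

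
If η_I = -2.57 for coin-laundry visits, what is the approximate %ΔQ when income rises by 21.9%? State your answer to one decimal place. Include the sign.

%ΔQ ≈ η × %ΔI = -2.57 × 21.9% = -56.3%.

-56.3%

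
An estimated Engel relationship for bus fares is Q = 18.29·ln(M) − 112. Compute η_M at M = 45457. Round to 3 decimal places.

At M = 45457: Q = 84.152.
dQ/dM = 18.29/M = 0.000402358 at this income.
η = (dQ/dM)·(M/Q) = 0.000402358 × (45457/84.152) = 0.217.

0.217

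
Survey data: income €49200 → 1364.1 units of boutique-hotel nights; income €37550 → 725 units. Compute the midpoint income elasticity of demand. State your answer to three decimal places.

2.278

ΔQ = 725 − 1364.1 = -639.1; midpoint Q̄ = (1364.1 + 725)/2 = 1044.55.
ΔI = 37550 − 49200 = -11650; midpoint Ī = (49200 + 37550)/2 = 43375.
η = (ΔQ/Q̄) ÷ (ΔI/Ī) = (-639.1/1044.55) ÷ (-11650/43375) = 2.278.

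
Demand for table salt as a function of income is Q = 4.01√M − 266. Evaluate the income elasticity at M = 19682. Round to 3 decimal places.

At M = 19682: Q = 296.573.
dQ/dM = 4.01/(2√M) = 0.0142916 at this income.
η = (dQ/dM)·(M/Q) = 0.0142916 × (19682/296.573) = 0.948.

0.948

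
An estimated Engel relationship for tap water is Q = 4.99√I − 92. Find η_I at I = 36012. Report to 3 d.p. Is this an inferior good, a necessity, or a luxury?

0.554 (necessity)

At I = 36012: Q = 854.944.
dQ/dI = 4.99/(2√I) = 0.0131476 at this income.
η = (dQ/dI)·(I/Q) = 0.0131476 × (36012/854.944) = 0.554.
Since 0 < η < 1, the good is a necessity.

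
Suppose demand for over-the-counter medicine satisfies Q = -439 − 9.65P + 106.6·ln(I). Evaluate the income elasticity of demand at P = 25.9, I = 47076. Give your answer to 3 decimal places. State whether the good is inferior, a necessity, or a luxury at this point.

At P = 25.9, I = 47076: Q = 458.030.
Holding P constant, ∂Q/∂I = 106.6/I = 0.00226442.
η_I = (∂Q/∂I)·(I/Q) = 0.00226442 × (47076/458.030) = 0.233.
Since 0 < η < 1, this is a necessity.

0.233 (necessity)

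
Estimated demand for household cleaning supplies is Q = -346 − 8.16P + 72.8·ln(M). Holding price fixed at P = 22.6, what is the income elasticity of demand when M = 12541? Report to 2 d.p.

At P = 22.6, M = 12541: Q = 156.580.
Holding P constant, ∂Q/∂M = 72.8/M = 0.00580496.
η_M = (∂Q/∂M)·(M/Q) = 0.00580496 × (12541/156.580) = 0.46.

0.46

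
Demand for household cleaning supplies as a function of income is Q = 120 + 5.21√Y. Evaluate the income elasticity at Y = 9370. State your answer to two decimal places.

At Y = 9370: Q = 624.322.
dQ/dY = 5.21/(2√Y) = 0.0269115 at this income.
η = (dQ/dY)·(Y/Q) = 0.0269115 × (9370/624.322) = 0.40.

0.40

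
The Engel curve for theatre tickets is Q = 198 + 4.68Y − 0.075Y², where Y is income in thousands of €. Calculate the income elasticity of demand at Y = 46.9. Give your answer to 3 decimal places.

-0.437

At Y = 46.9: Q = 252.5213.
dQ/dY = 4.68 − 0.15Y = -2.35500.
η = (dQ/dY)·(Y/Q) = -2.35500 × (46.9/252.5213) = -0.437.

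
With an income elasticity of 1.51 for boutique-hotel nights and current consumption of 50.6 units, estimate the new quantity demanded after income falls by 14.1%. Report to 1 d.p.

39.8

%ΔQ ≈ η × %ΔI = 1.51 × (-14.1%) = -21.291%.
New Q ≈ 50.6 × (1 − 0.21291) = 39.8.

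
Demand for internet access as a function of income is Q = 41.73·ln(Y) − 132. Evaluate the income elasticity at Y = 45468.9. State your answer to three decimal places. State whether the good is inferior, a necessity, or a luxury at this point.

At Y = 45468.9: Q = 315.545.
dQ/dY = 41.73/Y = 0.00091777 at this income.
η = (dQ/dY)·(Y/Q) = 0.00091777 × (45468.9/315.545) = 0.132.
Since 0 < η < 1, the good is a necessity.

0.132 (necessity)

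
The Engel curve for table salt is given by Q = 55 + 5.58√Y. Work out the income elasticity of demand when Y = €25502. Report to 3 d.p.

At Y = 25502: Q = 946.089.
dQ/dY = 5.58/(2√Y) = 0.017471 at this income.
η = (dQ/dY)·(Y/Q) = 0.017471 × (25502/946.089) = 0.471.

0.471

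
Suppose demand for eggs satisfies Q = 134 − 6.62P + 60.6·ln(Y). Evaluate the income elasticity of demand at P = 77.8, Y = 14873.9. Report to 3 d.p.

At P = 77.8, Y = 14873.9: Q = 201.170.
Holding P constant, ∂Q/∂Y = 60.6/Y = 0.00407425.
η_Y = (∂Q/∂Y)·(Y/Q) = 0.00407425 × (14873.9/201.170) = 0.301.

0.301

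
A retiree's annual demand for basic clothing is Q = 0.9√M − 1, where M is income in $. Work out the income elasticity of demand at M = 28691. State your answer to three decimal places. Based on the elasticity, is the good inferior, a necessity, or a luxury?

0.503 (necessity)

At M = 28691: Q = 151.446.
dQ/dM = 0.9/(2√M) = 0.00265668 at this income.
η = (dQ/dM)·(M/Q) = 0.00265668 × (28691/151.446) = 0.503.
Since 0 < η < 1, the good is a necessity.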